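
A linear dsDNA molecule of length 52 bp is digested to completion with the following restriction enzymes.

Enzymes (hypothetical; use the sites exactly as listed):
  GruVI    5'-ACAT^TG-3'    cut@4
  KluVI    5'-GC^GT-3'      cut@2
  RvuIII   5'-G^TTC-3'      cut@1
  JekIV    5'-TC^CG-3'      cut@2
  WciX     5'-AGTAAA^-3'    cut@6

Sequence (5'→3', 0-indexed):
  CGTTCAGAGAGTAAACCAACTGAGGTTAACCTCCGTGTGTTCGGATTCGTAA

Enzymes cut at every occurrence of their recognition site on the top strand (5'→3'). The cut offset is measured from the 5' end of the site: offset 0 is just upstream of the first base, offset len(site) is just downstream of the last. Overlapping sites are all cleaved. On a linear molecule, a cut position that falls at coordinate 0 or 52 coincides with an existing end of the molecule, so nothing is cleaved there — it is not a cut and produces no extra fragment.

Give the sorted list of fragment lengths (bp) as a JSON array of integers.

[2,6,13,13,18]

Scan for sites:
  GruVI (ACATTG, off=4): no sites
  KluVI (GCGT, off=2): no sites
  RvuIII GTTC/1: at [1, 38] ⇒ [2, 39]
  JekIV TCCG/2: at [31] ⇒ [33]
  WciX AGTAAA/6: at [9] ⇒ [15]

All cut coordinates (distinct, sorted): [2, 15, 33, 39]

Fragments:
  [0,2): 2 bp
  [2,15): 13 bp
  [15,33): 18 bp
  [33,39): 6 bp
  [39,52): 13 bp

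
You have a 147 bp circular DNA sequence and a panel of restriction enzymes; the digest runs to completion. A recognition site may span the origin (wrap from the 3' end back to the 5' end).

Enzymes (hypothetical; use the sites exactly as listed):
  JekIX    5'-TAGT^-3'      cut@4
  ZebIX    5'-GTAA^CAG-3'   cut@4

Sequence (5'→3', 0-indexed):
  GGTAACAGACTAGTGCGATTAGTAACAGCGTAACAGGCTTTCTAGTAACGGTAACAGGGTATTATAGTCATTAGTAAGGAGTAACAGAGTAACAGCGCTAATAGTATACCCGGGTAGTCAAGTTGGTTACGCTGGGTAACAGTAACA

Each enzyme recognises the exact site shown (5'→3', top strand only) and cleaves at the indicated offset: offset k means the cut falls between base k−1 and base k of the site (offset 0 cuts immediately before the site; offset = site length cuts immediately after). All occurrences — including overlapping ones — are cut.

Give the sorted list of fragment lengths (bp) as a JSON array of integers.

Site scan:
  JekIX TAGT/4: at [10, 19, 42, 64, 71, 101, 114] ⇒ [14, 23, 46, 68, 75, 105, 118]
  ZebIX GTAACAG/4: at [1, 21, 29, 50, 80, 88, 135, 141] ⇒ [5, 25, 33, 54, 84, 92, 139, 145]

Pooled cuts: [5, 14, 23, 25, 33, 46, 54, 68, 75, 84, 92, 105, 118, 139, 145]

Fragment lengths:
  5→14: 9 bp
  14→23: 9 bp
  23→25: 2 bp
  25→33: 8 bp
  33→46: 13 bp
  46→54: 8 bp
  54→68: 14 bp
  68→75: 7 bp
  75→84: 9 bp
  84→92: 8 bp
  92→105: 13 bp
  105→118: 13 bp
  118→139: 21 bp
  139→145: 6 bp
  145→5 (wrap): 147-145+5 = 7 bp

[2,6,7,7,8,8,8,9,9,9,13,13,13,14,21]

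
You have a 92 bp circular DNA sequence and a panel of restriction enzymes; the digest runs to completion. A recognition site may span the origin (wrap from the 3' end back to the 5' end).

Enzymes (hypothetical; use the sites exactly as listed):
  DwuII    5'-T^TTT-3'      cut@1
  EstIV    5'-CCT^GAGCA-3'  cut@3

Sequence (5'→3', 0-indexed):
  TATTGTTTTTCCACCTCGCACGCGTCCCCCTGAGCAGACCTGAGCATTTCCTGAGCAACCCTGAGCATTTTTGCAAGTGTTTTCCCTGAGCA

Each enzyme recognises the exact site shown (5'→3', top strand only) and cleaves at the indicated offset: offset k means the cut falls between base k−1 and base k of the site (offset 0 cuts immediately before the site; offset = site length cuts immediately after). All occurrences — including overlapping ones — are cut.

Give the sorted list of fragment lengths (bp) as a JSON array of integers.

Site scan:
  DwuII (TTTT, off=1): starts [5, 6, 67, 68, 79] → cuts [6, 7, 68, 69, 80]
  EstIV (CCTGAGCA, off=3): starts [28, 38, 49, 59, 84] → cuts [31, 41, 52, 62, 87]

All cut coordinates (distinct, sorted): [6, 7, 31, 41, 52, 62, 68, 69, 80, 87]

Fragment lengths:
  6→7: 1 bp
  7→31: 24 bp
  31→41: 10 bp
  41→52: 11 bp
  52→62: 10 bp
  62→68: 6 bp
  68→69: 1 bp
  69→80: 11 bp
  80→87: 7 bp
  87→6 (wrap): 92-87+6 = 11 bp

[1,1,6,7,10,10,11,11,11,24]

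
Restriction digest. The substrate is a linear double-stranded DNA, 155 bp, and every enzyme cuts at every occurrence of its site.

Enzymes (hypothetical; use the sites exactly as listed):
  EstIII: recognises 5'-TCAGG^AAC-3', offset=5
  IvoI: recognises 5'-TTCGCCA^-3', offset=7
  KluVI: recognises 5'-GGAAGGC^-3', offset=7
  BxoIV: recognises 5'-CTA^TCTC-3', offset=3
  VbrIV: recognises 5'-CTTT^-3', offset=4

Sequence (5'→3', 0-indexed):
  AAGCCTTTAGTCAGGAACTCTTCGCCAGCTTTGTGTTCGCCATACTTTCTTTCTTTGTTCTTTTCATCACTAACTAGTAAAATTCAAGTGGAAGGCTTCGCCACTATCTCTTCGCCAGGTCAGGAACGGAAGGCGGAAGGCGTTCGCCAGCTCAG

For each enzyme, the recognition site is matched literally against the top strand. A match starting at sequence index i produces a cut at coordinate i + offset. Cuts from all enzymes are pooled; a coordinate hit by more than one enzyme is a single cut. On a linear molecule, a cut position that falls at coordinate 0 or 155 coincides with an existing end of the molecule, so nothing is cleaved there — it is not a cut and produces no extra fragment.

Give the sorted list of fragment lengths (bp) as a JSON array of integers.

[3,4,4,5,6,6,7,7,7,7,7,8,8,10,10,11,12,33]

Scan for sites:
  EstIII TCAGGAAC/5: at [10, 119] ⇒ [15, 124]
  IvoI TTCGCCA/7: at [20, 35, 96, 110, 142] ⇒ [27, 42, 103, 117, 149]
  KluVI GGAAGGC/7: at [89, 127, 134] ⇒ [96, 134, 141]
  BxoIV CTATCTC/3: at [103] ⇒ [106]
  VbrIV CTTT/4: at [4, 28, 44, 48, 52, 59] ⇒ [8, 32, 48, 52, 56, 63]

All cut coordinates (distinct, sorted): [8, 15, 27, 32, 42, 48, 52, 56, 63, 96, 103, 106, 117, 124, 134, 141, 149]

Fragments:
  [0,8): 8 bp
  [8,15): 7 bp
  [15,27): 12 bp
  [27,32): 5 bp
  [32,42): 10 bp
  [42,48): 6 bp
  [48,52): 4 bp
  [52,56): 4 bp
  [56,63): 7 bp
  [63,96): 33 bp
  [96,103): 7 bp
  [103,106): 3 bp
  [106,117): 11 bp
  [117,124): 7 bp
  [124,134): 10 bp
  [134,141): 7 bp
  [141,149): 8 bp
  [149,155): 6 bp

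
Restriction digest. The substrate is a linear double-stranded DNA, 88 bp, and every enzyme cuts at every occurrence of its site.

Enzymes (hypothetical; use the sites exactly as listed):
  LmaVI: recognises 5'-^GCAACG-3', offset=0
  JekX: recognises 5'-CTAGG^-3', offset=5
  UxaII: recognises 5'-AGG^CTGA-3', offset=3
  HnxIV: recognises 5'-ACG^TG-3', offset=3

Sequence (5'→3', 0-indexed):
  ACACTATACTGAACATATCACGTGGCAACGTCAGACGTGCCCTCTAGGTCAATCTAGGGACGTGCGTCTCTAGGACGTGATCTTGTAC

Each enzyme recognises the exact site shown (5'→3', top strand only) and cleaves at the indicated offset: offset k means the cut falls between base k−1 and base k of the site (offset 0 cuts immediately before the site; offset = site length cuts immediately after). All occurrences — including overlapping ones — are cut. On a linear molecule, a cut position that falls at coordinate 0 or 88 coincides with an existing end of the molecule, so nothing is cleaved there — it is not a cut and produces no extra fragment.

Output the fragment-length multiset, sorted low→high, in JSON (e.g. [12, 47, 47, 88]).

Per-enzyme occurrences:
  LmaVI (GCAACG, off=0): starts [24] → cuts [24]
  JekX (CTAGG, off=5): starts [43, 53, 69] → cuts [48, 58, 74]
  UxaII (AGGCTGA, off=3): no sites
  HnxIV (ACGTG, off=3): starts [19, 34, 59, 74] → cuts [22, 37, 62, 77]

Pooled cuts: [22, 24, 37, 48, 58, 62, 74, 77]

Fragments:
  [0,22): 22 bp
  [22,24): 2 bp
  [24,37): 13 bp
  [37,48): 11 bp
  [48,58): 10 bp
  [58,62): 4 bp
  [62,74): 12 bp
  [74,77): 3 bp
  [77,88): 11 bp

[2,3,4,10,11,11,12,13,22]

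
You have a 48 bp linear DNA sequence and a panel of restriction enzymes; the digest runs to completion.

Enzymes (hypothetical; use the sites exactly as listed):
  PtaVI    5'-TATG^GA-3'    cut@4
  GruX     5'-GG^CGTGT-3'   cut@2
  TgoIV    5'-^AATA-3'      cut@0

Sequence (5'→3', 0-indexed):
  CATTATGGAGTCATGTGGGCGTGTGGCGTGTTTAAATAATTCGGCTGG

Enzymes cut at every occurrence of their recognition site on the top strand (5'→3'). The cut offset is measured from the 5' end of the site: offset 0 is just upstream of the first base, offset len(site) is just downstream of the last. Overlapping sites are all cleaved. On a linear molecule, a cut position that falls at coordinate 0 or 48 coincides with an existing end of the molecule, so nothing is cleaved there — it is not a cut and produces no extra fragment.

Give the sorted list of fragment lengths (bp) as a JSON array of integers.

Per-enzyme occurrences:
  PtaVI TATGGA/4: at [3] ⇒ [7]
  GruX GGCGTGT/2: at [17, 24] ⇒ [19, 26]
  TgoIV AATA/0: at [34] ⇒ [34]

All cut coordinates (distinct, sorted): [7, 19, 26, 34]

Fragment lengths:
  [0,7): 7 bp
  [7,19): 12 bp
  [19,26): 7 bp
  [26,34): 8 bp
  [34,48): 14 bp

[7,7,8,12,14]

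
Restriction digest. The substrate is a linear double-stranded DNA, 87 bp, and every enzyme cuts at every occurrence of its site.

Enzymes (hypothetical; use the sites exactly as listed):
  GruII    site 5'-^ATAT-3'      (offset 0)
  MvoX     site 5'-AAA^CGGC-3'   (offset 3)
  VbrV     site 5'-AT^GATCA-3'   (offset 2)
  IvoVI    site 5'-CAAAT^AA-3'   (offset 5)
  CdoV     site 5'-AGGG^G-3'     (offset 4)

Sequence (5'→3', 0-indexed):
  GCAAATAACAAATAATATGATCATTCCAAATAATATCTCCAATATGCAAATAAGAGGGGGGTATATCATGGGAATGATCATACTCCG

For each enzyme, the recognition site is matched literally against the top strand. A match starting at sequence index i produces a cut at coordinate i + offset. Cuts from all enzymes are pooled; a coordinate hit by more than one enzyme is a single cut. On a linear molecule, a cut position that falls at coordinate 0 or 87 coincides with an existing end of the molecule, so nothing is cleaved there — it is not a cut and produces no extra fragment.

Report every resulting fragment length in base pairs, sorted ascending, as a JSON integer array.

[1,1,4,4,6,7,7,9,10,12,13,13]

Site scan:
  GruII (ATAT, off=0): starts [14, 32, 41, 62] → cuts [14, 32, 41, 62]
  MvoX (AAACGGC, off=3): no sites
  VbrV (ATGATCA, off=2): starts [16, 73] → cuts [18, 75]
  IvoVI (CAAATAA, off=5): starts [1, 8, 26, 46] → cuts [6, 13, 31, 51]
  CdoV (AGGGG, off=4): starts [54] → cuts [58]

All cut coordinates (distinct, sorted): [6, 13, 14, 18, 31, 32, 41, 51, 58, 62, 75]

Fragment lengths:
  [0,6): 6 bp
  [6,13): 7 bp
  [13,14): 1 bp
  [14,18): 4 bp
  [18,31): 13 bp
  [31,32): 1 bp
  [32,41): 9 bp
  [41,51): 10 bp
  [51,58): 7 bp
  [58,62): 4 bp
  [62,75): 13 bp
  [75,87): 12 bp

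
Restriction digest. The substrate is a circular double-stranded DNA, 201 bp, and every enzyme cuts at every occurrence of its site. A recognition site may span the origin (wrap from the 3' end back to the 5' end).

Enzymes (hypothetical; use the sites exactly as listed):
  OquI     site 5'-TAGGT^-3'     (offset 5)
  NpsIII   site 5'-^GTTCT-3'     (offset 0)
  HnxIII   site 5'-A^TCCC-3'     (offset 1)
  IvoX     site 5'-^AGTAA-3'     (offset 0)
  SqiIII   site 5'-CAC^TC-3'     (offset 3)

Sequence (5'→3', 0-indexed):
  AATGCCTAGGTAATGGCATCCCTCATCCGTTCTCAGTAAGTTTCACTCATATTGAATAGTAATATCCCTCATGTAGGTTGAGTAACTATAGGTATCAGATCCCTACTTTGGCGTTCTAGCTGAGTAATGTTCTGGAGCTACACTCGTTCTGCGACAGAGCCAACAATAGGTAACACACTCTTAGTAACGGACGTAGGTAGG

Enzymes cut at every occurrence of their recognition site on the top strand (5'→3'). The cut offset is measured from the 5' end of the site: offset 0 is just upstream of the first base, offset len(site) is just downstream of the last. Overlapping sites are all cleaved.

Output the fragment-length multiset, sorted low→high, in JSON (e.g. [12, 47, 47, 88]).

[2,2,4,6,6,6,7,7,7,10,10,11,12,13,13,14,14,15,16,26]

Per-enzyme occurrences:
  OquI (TAGGT, off=5): starts [6, 73, 88, 166, 193] → cuts [11, 78, 93, 171, 198]
  NpsIII (GTTCT, off=0): starts [28, 112, 128, 145] → cuts [28, 112, 128, 145]
  HnxIII (ATCCC, off=1): starts [17, 63, 98] → cuts [18, 64, 99]
  IvoX (AGTAA, off=0): starts [34, 57, 80, 122, 182] → cuts [34, 57, 80, 122, 182]
  SqiIII (CACTC, off=3): starts [43, 140, 175] → cuts [46, 143, 178]

Pooled cuts: [11, 18, 28, 34, 46, 57, 64, 78, 80, 93, 99, 112, 122, 128, 143, 145, 171, 178, 182, 198]

Fragments:
  11→18: 7 bp
  18→28: 10 bp
  28→34: 6 bp
  34→46: 12 bp
  46→57: 11 bp
  57→64: 7 bp
  64→78: 14 bp
  78→80: 2 bp
  80→93: 13 bp
  93→99: 6 bp
  99→112: 13 bp
  112→122: 10 bp
  122→128: 6 bp
  128→143: 15 bp
  143→145: 2 bp
  145→171: 26 bp
  171→178: 7 bp
  178→182: 4 bp
  182→198: 16 bp
  198→11 (wrap): 201-198+11 = 14 bp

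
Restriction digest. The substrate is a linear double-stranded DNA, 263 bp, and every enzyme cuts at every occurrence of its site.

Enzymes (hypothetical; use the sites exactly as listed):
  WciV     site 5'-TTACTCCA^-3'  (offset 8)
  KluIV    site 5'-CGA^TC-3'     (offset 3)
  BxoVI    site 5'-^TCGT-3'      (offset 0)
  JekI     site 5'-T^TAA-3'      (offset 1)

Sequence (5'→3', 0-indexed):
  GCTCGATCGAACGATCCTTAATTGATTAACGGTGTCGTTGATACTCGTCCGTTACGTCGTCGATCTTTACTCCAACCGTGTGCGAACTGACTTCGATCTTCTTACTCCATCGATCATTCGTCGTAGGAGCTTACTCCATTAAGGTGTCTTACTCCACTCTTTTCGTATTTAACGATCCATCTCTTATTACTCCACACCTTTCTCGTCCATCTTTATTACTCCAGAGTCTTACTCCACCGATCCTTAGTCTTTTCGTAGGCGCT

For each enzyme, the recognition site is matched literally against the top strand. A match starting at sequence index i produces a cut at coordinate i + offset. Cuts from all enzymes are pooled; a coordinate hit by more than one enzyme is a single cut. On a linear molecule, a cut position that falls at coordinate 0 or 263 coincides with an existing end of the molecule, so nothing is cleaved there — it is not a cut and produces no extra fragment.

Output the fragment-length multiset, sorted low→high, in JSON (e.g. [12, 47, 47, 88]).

Site scan:
  WciV (TTACTCCA, off=8): starts [66, 101, 130, 148, 186, 215, 228] → cuts [74, 109, 138, 156, 194, 223, 236]
  KluIV (CGATC, off=3): starts [3, 11, 60, 93, 110, 172, 237] → cuts [6, 14, 63, 96, 113, 175, 240]
  BxoVI (TCGT, off=0): starts [34, 44, 56, 117, 120, 162, 202, 252] → cuts [34, 44, 56, 117, 120, 162, 202, 252]
  JekI (TTAA, off=1): starts [17, 25, 138, 168] → cuts [18, 26, 139, 169]

Pooled cuts: [6, 14, 18, 26, 34, 44, 56, 63, 74, 96, 109, 113, 117, 120, 138, 139, 156, 162, 169, 175, 194, 202, 223, 236, 240, 252]

Fragment lengths:
  [0,6): 6 bp
  [6,14): 8 bp
  [14,18): 4 bp
  [18,26): 8 bp
  [26,34): 8 bp
  [34,44): 10 bp
  [44,56): 12 bp
  [56,63): 7 bp
  [63,74): 11 bp
  [74,96): 22 bp
  [96,109): 13 bp
  [109,113): 4 bp
  [113,117): 4 bp
  [117,120): 3 bp
  [120,138): 18 bp
  [138,139): 1 bp
  [139,156): 17 bp
  [156,162): 6 bp
  [162,169): 7 bp
  [169,175): 6 bp
  [175,194): 19 bp
  [194,202): 8 bp
  [202,223): 21 bp
  [223,236): 13 bp
  [236,240): 4 bp
  [240,252): 12 bp
  [252,263): 11 bp

[1,3,4,4,4,4,6,6,6,7,7,8,8,8,8,10,11,11,12,12,13,13,17,18,19,21,22]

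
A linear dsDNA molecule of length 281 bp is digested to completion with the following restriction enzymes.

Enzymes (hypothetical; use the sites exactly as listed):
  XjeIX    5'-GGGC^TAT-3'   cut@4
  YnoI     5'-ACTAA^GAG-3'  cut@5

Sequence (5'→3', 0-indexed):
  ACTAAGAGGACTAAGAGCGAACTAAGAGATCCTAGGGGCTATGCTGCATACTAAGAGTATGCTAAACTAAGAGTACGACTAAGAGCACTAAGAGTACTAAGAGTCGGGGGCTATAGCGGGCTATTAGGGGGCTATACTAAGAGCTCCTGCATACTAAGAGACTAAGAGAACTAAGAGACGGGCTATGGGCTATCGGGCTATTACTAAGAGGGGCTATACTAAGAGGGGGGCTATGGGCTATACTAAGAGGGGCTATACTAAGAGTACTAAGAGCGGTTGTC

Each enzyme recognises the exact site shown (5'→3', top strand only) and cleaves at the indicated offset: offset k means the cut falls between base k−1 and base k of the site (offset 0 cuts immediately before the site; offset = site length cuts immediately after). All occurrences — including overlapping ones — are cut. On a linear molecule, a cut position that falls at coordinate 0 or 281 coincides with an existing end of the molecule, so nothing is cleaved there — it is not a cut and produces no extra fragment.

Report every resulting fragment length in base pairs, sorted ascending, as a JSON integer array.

[5,7,7,7,7,8,8,8,8,8,8,9,9,9,9,9,9,9,9,10,11,11,11,11,12,14,15,16,17]

Scan for sites:
  XjeIX (GGGCTAT, off=4): starts [35, 107, 117, 128, 179, 186, 194, 210, 227, 234, 249] → cuts [39, 111, 121, 132, 183, 190, 198, 214, 231, 238, 253]
  YnoI (ACTAAGAG, off=5): starts [0, 9, 20, 49, 65, 77, 86, 95, 135, 152, 160, 169, 202, 217, 241, 256, 265] → cuts [5, 14, 25, 54, 70, 82, 91, 100, 140, 157, 165, 174, 207, 222, 246, 261, 270]

All cut coordinates (distinct, sorted): [5, 14, 25, 39, 54, 70, 82, 91, 100, 111, 121, 132, 140, 157, 165, 174, 183, 190, 198, 207, 214, 222, 231, 238, 246, 253, 261, 270]

Fragment lengths:
  [0,5): 5 bp
  [5,14): 9 bp
  [14,25): 11 bp
  [25,39): 14 bp
  [39,54): 15 bp
  [54,70): 16 bp
  [70,82): 12 bp
  [82,91): 9 bp
  [91,100): 9 bp
  [100,111): 11 bp
  [111,121): 10 bp
  [121,132): 11 bp
  [132,140): 8 bp
  [140,157): 17 bp
  [157,165): 8 bp
  [165,174): 9 bp
  [174,183): 9 bp
  [183,190): 7 bp
  [190,198): 8 bp
  [198,207): 9 bp
  [207,214): 7 bp
  [214,222): 8 bp
  [222,231): 9 bp
  [231,238): 7 bp
  [238,246): 8 bp
  [246,253): 7 bp
  [253,261): 8 bp
  [261,270): 9 bp
  [270,281): 11 bp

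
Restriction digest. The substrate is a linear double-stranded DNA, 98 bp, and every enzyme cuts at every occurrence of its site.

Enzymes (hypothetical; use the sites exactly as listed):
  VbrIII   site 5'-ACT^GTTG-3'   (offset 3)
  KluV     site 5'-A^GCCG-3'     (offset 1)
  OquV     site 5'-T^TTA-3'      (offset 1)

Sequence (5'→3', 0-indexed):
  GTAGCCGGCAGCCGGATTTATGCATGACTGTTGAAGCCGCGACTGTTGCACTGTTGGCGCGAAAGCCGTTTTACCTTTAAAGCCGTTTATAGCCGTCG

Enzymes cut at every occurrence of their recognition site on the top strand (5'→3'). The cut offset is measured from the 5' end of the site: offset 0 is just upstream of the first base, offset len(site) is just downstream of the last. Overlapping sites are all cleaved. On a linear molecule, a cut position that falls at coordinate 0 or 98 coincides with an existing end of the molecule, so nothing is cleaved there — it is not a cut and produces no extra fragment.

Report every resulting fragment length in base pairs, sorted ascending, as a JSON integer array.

[3,5,5,5,6,6,6,7,7,7,8,9,12,12]

Scan for sites:
  VbrIII (ACTGTTG, off=3): starts [26, 41, 49] → cuts [29, 44, 52]
  KluV (AGCCG, off=1): starts [2, 9, 34, 63, 80, 90] → cuts [3, 10, 35, 64, 81, 91]
  OquV (TTTA, off=1): starts [16, 69, 75, 85] → cuts [17, 70, 76, 86]

All cut coordinates (distinct, sorted): [3, 10, 17, 29, 35, 44, 52, 64, 70, 76, 81, 86, 91]

Fragments:
  [0,3): 3 bp
  [3,10): 7 bp
  [10,17): 7 bp
  [17,29): 12 bp
  [29,35): 6 bp
  [35,44): 9 bp
  [44,52): 8 bp
  [52,64): 12 bp
  [64,70): 6 bp
  [70,76): 6 bp
  [76,81): 5 bp
  [81,86): 5 bp
  [86,91): 5 bp
  [91,98): 7 bp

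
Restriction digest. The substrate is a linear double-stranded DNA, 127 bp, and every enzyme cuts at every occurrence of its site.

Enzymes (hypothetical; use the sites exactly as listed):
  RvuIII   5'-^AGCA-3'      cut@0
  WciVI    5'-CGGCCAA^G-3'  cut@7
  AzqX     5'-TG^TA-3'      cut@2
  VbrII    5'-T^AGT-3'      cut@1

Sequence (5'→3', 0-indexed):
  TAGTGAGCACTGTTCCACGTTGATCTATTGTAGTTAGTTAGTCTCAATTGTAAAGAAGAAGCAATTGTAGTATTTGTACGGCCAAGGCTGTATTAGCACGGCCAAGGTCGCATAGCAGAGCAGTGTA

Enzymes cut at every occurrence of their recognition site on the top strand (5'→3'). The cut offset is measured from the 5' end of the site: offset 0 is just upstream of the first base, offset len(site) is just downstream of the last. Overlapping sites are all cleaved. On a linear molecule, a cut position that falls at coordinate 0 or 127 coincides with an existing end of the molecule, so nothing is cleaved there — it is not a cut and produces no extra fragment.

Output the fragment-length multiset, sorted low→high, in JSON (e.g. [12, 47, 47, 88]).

Site scan:
  RvuIII AGCA/0: at [5, 59, 94, 113, 118] ⇒ [5, 59, 94, 113, 118]
  WciVI CGGCCAAG/7: at [78, 98] ⇒ [85, 105]
  AzqX TGTA/2: at [28, 48, 65, 74, 88, 123] ⇒ [30, 50, 67, 76, 90, 125]
  VbrII TAGT/1: at [0, 30, 34, 38, 67] ⇒ [1, 31, 35, 39, 68]

All cut coordinates (distinct, sorted): [1, 5, 30, 31, 35, 39, 50, 59, 67, 68, 76, 85, 90, 94, 105, 113, 118, 125]

Fragments:
  [0,1): 1 bp
  [1,5): 4 bp
  [5,30): 25 bp
  [30,31): 1 bp
  [31,35): 4 bp
  [35,39): 4 bp
  [39,50): 11 bp
  [50,59): 9 bp
  [59,67): 8 bp
  [67,68): 1 bp
  [68,76): 8 bp
  [76,85): 9 bp
  [85,90): 5 bp
  [90,94): 4 bp
  [94,105): 11 bp
  [105,113): 8 bp
  [113,118): 5 bp
  [118,125): 7 bp
  [125,127): 2 bp

[1,1,1,2,4,4,4,4,5,5,7,8,8,8,9,9,11,11,25]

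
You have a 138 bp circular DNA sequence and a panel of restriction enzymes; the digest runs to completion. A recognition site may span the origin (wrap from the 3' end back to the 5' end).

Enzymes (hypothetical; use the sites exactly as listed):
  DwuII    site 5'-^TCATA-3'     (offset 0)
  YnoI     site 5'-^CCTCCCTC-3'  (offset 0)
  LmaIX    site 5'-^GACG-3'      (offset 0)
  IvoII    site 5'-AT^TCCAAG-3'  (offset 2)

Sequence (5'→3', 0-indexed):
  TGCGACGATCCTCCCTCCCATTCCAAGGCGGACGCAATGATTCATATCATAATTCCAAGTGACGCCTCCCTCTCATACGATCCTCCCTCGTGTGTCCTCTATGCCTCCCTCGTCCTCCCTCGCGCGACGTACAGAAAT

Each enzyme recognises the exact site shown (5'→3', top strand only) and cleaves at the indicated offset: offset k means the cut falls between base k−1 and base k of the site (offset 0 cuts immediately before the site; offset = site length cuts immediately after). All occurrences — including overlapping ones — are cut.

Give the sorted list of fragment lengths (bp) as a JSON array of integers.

[4,5,6,7,7,8,9,9,10,11,12,12,16,22]

Scan for sites:
  DwuII (TCATA, off=0): starts [41, 46, 72] → cuts [41, 46, 72]
  YnoI (CCTCCCTC, off=0): starts [9, 64, 81, 103, 113] → cuts [9, 64, 81, 103, 113]
  LmaIX (GACG, off=0): starts [3, 30, 60, 125] → cuts [3, 30, 60, 125]
  IvoII (ATTCCAAG, off=2): starts [19, 51] → cuts [21, 53]

All cut coordinates (distinct, sorted): [3, 9, 21, 30, 41, 46, 53, 60, 64, 72, 81, 103, 113, 125]

Fragments:
  3→9: 6 bp
  9→21: 12 bp
  21→30: 9 bp
  30→41: 11 bp
  41→46: 5 bp
  46→53: 7 bp
  53→60: 7 bp
  60→64: 4 bp
  64→72: 8 bp
  72→81: 9 bp
  81→103: 22 bp
  103→113: 10 bp
  113→125: 12 bp
  125→3 (wrap): 138-125+3 = 16 bp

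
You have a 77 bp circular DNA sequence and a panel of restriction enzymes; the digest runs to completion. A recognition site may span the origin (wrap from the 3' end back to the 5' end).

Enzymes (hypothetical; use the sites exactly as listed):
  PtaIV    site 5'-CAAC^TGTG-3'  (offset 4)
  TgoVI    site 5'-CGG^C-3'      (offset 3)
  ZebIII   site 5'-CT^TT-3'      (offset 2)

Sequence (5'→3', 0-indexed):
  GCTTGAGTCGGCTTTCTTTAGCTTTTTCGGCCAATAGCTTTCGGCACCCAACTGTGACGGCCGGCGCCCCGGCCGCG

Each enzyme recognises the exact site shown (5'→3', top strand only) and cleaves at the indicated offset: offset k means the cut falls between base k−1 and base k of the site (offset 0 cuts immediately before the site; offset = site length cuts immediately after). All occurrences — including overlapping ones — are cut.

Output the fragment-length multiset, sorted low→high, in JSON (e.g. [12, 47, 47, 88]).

Per-enzyme occurrences:
  PtaIV (CAACTGTG, off=4): starts [48] → cuts [52]
  TgoVI (CGGC, off=3): starts [8, 27, 41, 57, 61, 69, 75] → cuts [1, 11, 30, 44, 60, 64, 72]
  ZebIII (CTTT, off=2): starts [11, 15, 21, 37] → cuts [13, 17, 23, 39]

All cut coordinates (distinct, sorted): [1, 11, 13, 17, 23, 30, 39, 44, 52, 60, 64, 72]

Fragments:
  1→11: 10 bp
  11→13: 2 bp
  13→17: 4 bp
  17→23: 6 bp
  23→30: 7 bp
  30→39: 9 bp
  39→44: 5 bp
  44→52: 8 bp
  52→60: 8 bp
  60→64: 4 bp
  64→72: 8 bp
  72→1 (wrap): 77-72+1 = 6 bp

[2,4,4,5,6,6,7,8,8,8,9,10]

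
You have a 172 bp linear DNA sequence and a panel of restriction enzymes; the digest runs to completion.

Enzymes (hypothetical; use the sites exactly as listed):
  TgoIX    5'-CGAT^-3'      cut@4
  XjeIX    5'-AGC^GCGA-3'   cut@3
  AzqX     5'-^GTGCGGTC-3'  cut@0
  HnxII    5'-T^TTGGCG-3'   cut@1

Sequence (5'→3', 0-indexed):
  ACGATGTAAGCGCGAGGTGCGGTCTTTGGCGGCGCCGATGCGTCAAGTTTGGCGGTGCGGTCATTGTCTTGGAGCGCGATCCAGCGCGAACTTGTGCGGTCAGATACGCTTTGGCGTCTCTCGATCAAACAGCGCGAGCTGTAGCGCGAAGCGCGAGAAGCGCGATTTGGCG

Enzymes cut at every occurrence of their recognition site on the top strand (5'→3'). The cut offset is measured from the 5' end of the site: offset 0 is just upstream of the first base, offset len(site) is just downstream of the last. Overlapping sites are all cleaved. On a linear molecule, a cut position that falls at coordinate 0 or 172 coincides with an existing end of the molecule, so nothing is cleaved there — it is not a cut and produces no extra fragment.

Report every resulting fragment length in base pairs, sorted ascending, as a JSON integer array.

[5,5,5,5,5,6,6,6,7,8,8,9,9,9,12,14,15,17,21]

Per-enzyme occurrences:
  TgoIX (CGAT, off=4): starts [1, 35, 76, 121, 162] → cuts [5, 39, 80, 125, 166]
  XjeIX (AGCGCGA, off=3): starts [8, 72, 82, 130, 142, 149, 158] → cuts [11, 75, 85, 133, 145, 152, 161]
  AzqX (GTGCGGTC, off=0): starts [16, 54, 93] → cuts [16, 54, 93]
  HnxII (TTTGGCG, off=1): starts [24, 47, 109, 165] → cuts [25, 48, 110, 166]

Pooled cuts: [5, 11, 16, 25, 39, 48, 54, 75, 80, 85, 93, 110, 125, 133, 145, 152, 161, 166]

Fragments:
  [0,5): 5 bp
  [5,11): 6 bp
  [11,16): 5 bp
  [16,25): 9 bp
  [25,39): 14 bp
  [39,48): 9 bp
  [48,54): 6 bp
  [54,75): 21 bp
  [75,80): 5 bp
  [80,85): 5 bp
  [85,93): 8 bp
  [93,110): 17 bp
  [110,125): 15 bp
  [125,133): 8 bp
  [133,145): 12 bp
  [145,152): 7 bp
  [152,161): 9 bp
  [161,166): 5 bp
  [166,172): 6 bp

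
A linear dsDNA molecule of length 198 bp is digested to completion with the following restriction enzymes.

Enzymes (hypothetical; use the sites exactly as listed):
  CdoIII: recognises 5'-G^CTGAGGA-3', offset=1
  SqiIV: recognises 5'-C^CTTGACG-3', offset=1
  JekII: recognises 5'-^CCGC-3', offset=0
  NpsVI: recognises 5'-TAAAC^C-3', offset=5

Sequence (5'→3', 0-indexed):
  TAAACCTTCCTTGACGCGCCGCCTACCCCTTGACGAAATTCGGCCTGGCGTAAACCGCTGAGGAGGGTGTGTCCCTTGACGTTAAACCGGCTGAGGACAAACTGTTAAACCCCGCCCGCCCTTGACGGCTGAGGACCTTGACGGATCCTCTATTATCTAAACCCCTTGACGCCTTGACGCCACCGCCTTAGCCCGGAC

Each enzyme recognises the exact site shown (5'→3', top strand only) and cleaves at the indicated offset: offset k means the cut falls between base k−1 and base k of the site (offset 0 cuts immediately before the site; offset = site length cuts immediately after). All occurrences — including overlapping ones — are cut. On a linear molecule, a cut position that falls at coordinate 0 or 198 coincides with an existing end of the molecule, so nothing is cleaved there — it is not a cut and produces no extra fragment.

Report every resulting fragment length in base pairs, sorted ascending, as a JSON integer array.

Per-enzyme occurrences:
  CdoIII GCTGAGGA/1: at [56, 89, 127] ⇒ [57, 90, 128]
  SqiIV CCTTGACG/1: at [8, 27, 73, 119, 135, 163, 171] ⇒ [9, 28, 74, 120, 136, 164, 172]
  JekII CCGC/0: at [18, 54, 111, 115, 182] ⇒ [18, 54, 111, 115, 182]
  NpsVI TAAACC/5: at [0, 50, 82, 105, 157] ⇒ [5, 55, 87, 110, 162]

All cut coordinates (distinct, sorted): [5, 9, 18, 28, 54, 55, 57, 74, 87, 90, 110, 111, 115, 120, 128, 136, 162, 164, 172, 182]

Fragments:
  [0,5): 5 bp
  [5,9): 4 bp
  [9,18): 9 bp
  [18,28): 10 bp
  [28,54): 26 bp
  [54,55): 1 bp
  [55,57): 2 bp
  [57,74): 17 bp
  [74,87): 13 bp
  [87,90): 3 bp
  [90,110): 20 bp
  [110,111): 1 bp
  [111,115): 4 bp
  [115,120): 5 bp
  [120,128): 8 bp
  [128,136): 8 bp
  [136,162): 26 bp
  [162,164): 2 bp
  [164,172): 8 bp
  [172,182): 10 bp
  [182,198): 16 bp

[1,1,2,2,3,4,4,5,5,8,8,8,9,10,10,13,16,17,20,26,26]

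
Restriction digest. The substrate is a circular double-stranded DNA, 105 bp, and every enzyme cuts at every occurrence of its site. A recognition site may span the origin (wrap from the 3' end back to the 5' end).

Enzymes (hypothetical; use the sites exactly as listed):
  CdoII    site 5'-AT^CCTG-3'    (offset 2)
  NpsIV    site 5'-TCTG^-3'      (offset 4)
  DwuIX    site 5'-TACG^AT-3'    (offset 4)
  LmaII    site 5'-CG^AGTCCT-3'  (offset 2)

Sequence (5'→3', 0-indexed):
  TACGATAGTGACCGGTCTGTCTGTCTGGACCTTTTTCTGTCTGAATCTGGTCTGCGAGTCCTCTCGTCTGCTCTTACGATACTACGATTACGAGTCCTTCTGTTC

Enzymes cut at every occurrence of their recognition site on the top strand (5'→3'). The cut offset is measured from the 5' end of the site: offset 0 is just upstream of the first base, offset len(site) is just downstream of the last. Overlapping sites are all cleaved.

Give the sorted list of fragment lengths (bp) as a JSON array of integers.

Site scan:
  CdoII (ATCCTG, off=2): no sites
  NpsIV (TCTG, off=4): starts [15, 19, 23, 35, 39, 45, 50, 66, 98] → cuts [19, 23, 27, 39, 43, 49, 54, 70, 102]
  DwuIX (TACGAT, off=4): starts [0, 74, 82] → cuts [4, 78, 86]
  LmaII (CGAGTCCT, off=2): starts [54, 90] → cuts [56, 92]

Pooled cuts: [4, 19, 23, 27, 39, 43, 49, 54, 56, 70, 78, 86, 92, 102]

Fragment lengths:
  4→19: 15 bp
  19→23: 4 bp
  23→27: 4 bp
  27→39: 12 bp
  39→43: 4 bp
  43→49: 6 bp
  49→54: 5 bp
  54→56: 2 bp
  56→70: 14 bp
  70→78: 8 bp
  78→86: 8 bp
  86→92: 6 bp
  92→102: 10 bp
  102→4 (wrap): 105-102+4 = 7 bp

[2,4,4,4,5,6,6,7,8,8,10,12,14,15]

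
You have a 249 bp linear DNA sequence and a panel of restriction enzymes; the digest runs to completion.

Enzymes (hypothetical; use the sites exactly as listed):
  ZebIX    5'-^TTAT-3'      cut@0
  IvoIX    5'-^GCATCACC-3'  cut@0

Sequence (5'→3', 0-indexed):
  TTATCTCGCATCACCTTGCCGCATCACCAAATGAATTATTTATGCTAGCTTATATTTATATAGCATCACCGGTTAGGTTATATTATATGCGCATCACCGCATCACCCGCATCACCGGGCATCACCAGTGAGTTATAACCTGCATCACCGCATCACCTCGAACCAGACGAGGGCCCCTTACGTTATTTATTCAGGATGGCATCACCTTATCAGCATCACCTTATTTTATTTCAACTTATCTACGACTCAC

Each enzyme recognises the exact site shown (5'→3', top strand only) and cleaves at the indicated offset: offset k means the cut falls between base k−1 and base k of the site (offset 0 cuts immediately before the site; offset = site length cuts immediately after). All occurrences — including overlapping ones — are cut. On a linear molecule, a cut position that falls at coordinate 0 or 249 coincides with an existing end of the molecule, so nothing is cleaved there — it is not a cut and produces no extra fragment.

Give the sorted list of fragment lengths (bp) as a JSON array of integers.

[4,4,5,5,6,6,7,7,8,8,8,8,8,9,9,10,10,10,12,13,14,15,15,15,33]

Scan for sites:
  ZebIX (TTAT, off=0): starts [0, 35, 39, 49, 55, 77, 82, 131, 181, 185, 205, 219, 224, 234] → cuts [35, 39, 49, 55, 77, 82, 131, 181, 185, 205, 219, 224, 234] (position 0 is a terminus of the linear molecule — no cut)
  IvoIX (GCATCACC, off=0): starts [7, 20, 62, 90, 98, 107, 117, 140, 148, 197, 211] → cuts [7, 20, 62, 90, 98, 107, 117, 140, 148, 197, 211]

Pooled cuts: [7, 20, 35, 39, 49, 55, 62, 77, 82, 90, 98, 107, 117, 131, 140, 148, 181, 185, 197, 205, 211, 219, 224, 234]

Fragments:
  [0,7): 7 bp
  [7,20): 13 bp
  [20,35): 15 bp
  [35,39): 4 bp
  [39,49): 10 bp
  [49,55): 6 bp
  [55,62): 7 bp
  [62,77): 15 bp
  [77,82): 5 bp
  [82,90): 8 bp
  [90,98): 8 bp
  [98,107): 9 bp
  [107,117): 10 bp
  [117,131): 14 bp
  [131,140): 9 bp
  [140,148): 8 bp
  [148,181): 33 bp
  [181,185): 4 bp
  [185,197): 12 bp
  [197,205): 8 bp
  [205,211): 6 bp
  [211,219): 8 bp
  [219,224): 5 bp
  [224,234): 10 bp
  [234,249): 15 bp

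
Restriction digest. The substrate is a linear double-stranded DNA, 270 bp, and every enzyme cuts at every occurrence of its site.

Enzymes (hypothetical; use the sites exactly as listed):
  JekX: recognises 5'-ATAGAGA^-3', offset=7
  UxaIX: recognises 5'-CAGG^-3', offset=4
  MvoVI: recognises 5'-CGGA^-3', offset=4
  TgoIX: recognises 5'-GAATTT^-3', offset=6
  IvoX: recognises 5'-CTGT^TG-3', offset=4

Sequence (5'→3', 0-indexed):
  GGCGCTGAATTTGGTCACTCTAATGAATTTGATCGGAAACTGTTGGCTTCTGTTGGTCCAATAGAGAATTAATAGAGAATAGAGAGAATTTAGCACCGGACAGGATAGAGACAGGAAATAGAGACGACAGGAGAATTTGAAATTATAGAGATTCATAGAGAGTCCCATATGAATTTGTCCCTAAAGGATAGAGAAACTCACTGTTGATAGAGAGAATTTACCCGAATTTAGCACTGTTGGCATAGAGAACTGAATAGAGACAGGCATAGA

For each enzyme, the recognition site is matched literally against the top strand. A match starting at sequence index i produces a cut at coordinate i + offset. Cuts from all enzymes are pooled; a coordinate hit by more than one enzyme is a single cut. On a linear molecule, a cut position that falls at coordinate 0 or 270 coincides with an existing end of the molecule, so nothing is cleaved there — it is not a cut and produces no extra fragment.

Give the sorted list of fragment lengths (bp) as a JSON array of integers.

[4,4,4,6,6,6,6,7,7,7,7,7,8,9,9,9,10,10,10,10,11,11,12,12,13,14,15,18,18]

Per-enzyme occurrences:
  JekX ATAGAGA/7: at [60, 71, 78, 104, 117, 144, 154, 187, 206, 241, 253] ⇒ [67, 78, 85, 111, 124, 151, 161, 194, 213, 248, 260]
  UxaIX CAGG/4: at [100, 111, 127, 260] ⇒ [104, 115, 131, 264]
  MvoVI CGGA/4: at [33, 96] ⇒ [37, 100]
  TgoIX GAATTT/6: at [6, 24, 85, 132, 170, 213, 223] ⇒ [12, 30, 91, 138, 176, 219, 229]
  IvoX CTGTTG/4: at [39, 49, 200, 233] ⇒ [43, 53, 204, 237]

All cut coordinates (distinct, sorted): [12, 30, 37, 43, 53, 67, 78, 85, 91, 100, 104, 111, 115, 124, 131, 138, 151, 161, 176, 194, 204, 213, 219, 229, 237, 248, 260, 264]

Fragments:
  [0,12): 12 bp
  [12,30): 18 bp
  [30,37): 7 bp
  [37,43): 6 bp
  [43,53): 10 bp
  [53,67): 14 bp
  [67,78): 11 bp
  [78,85): 7 bp
  [85,91): 6 bp
  [91,100): 9 bp
  [100,104): 4 bp
  [104,111): 7 bp
  [111,115): 4 bp
  [115,124): 9 bp
  [124,131): 7 bp
  [131,138): 7 bp
  [138,151): 13 bp
  [151,161): 10 bp
  [161,176): 15 bp
  [176,194): 18 bp
  [194,204): 10 bp
  [204,213): 9 bp
  [213,219): 6 bp
  [219,229): 10 bp
  [229,237): 8 bp
  [237,248): 11 bp
  [248,260): 12 bp
  [260,264): 4 bp
  [264,270): 6 bp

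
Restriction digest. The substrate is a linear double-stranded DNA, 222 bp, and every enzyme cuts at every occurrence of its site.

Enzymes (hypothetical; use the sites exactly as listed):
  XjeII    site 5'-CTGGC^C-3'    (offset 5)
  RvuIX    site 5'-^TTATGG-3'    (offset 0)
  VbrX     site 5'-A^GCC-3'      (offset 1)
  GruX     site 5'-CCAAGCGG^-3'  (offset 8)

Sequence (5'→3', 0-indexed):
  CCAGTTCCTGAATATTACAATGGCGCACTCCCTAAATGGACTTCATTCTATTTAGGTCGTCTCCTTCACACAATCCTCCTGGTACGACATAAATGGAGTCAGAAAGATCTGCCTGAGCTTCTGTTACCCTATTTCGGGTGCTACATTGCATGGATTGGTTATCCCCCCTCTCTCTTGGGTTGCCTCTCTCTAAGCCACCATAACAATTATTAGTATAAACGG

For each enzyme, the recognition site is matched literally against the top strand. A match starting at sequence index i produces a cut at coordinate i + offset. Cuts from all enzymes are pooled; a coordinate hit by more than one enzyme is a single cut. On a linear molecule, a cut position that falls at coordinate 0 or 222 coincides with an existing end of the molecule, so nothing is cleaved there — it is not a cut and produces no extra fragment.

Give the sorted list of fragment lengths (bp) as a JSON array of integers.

[29,193]

Site scan:
  XjeII (CTGGCC, off=5): no sites
  RvuIX (TTATGG, off=0): no sites
  VbrX AGCC/1: at [192] ⇒ [193]
  GruX (CCAAGCGG, off=8): no sites

All cut coordinates (distinct, sorted): [193]

Fragments:
  [0,193): 193 bp
  [193,222): 29 bp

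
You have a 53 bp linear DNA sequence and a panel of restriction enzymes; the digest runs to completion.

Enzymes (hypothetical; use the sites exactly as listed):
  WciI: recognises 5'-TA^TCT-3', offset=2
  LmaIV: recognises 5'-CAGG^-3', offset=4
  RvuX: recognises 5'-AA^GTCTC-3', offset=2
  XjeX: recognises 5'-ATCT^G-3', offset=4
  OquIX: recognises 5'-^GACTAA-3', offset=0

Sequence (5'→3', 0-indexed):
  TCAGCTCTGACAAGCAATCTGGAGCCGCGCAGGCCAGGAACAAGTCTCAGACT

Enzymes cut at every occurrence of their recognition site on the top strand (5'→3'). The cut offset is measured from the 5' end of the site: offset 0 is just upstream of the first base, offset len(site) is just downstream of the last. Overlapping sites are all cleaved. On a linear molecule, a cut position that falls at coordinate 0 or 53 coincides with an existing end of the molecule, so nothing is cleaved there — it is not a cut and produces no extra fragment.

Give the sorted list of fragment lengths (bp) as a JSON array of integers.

Site scan:
  WciI (TATCT, off=2): no sites
  LmaIV (CAGG, off=4): starts [29, 34] → cuts [33, 38]
  RvuX (AAGTCTC, off=2): starts [41] → cuts [43]
  XjeX (ATCTG, off=4): starts [16] → cuts [20]
  OquIX (GACTAA, off=0): no sites

All cut coordinates (distinct, sorted): [20, 33, 38, 43]

Fragment lengths:
  [0,20): 20 bp
  [20,33): 13 bp
  [33,38): 5 bp
  [38,43): 5 bp
  [43,53): 10 bp

[5,5,10,13,20]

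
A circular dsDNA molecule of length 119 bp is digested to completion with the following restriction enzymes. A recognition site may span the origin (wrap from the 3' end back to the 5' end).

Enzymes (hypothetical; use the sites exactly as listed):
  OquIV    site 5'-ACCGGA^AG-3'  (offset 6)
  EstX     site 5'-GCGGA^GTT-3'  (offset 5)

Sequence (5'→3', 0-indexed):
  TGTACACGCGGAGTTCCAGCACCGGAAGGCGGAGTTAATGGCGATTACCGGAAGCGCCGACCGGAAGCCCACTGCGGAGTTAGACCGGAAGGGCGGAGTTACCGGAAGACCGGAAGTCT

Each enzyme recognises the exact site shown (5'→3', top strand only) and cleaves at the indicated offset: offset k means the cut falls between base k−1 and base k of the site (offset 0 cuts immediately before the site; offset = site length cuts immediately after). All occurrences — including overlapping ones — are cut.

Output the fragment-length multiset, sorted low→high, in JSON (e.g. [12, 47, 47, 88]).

Scan for sites:
  OquIV (ACCGGAAG, off=6): starts [20, 46, 59, 83, 100, 108] → cuts [26, 52, 65, 89, 106, 114]
  EstX (GCGGAGTT, off=5): starts [7, 28, 73, 92] → cuts [12, 33, 78, 97]

Pooled cuts: [12, 26, 33, 52, 65, 78, 89, 97, 106, 114]

Fragments:
  12→26: 14 bp
  26→33: 7 bp
  33→52: 19 bp
  52→65: 13 bp
  65→78: 13 bp
  78→89: 11 bp
  89→97: 8 bp
  97→106: 9 bp
  106→114: 8 bp
  114→12 (wrap): 119-114+12 = 17 bp

[7,8,8,9,11,13,13,14,17,19]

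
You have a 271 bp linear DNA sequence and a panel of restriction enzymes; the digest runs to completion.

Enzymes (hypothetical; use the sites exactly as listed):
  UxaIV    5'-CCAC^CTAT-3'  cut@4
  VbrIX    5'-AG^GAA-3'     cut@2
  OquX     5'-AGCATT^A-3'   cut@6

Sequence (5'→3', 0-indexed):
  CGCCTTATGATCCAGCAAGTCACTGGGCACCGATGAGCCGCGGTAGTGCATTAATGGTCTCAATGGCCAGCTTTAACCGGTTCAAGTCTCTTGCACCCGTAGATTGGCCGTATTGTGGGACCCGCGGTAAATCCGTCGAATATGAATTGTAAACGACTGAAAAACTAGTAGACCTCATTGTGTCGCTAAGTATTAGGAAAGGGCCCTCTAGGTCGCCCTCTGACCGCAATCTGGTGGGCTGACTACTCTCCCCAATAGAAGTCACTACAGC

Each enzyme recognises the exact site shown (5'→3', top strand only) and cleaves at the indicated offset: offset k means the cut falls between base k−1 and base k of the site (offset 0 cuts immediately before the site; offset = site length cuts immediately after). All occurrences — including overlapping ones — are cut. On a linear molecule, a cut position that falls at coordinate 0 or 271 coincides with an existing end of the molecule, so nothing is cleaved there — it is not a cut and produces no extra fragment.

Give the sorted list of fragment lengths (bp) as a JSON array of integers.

[75,196]

Site scan:
  UxaIV (CCACCTAT, off=4): no sites
  VbrIX AGGAA/2: at [194] ⇒ [196]
  OquX (AGCATTA, off=6): no sites

All cut coordinates (distinct, sorted): [196]

Fragments:
  [0,196): 196 bp
  [196,271): 75 bp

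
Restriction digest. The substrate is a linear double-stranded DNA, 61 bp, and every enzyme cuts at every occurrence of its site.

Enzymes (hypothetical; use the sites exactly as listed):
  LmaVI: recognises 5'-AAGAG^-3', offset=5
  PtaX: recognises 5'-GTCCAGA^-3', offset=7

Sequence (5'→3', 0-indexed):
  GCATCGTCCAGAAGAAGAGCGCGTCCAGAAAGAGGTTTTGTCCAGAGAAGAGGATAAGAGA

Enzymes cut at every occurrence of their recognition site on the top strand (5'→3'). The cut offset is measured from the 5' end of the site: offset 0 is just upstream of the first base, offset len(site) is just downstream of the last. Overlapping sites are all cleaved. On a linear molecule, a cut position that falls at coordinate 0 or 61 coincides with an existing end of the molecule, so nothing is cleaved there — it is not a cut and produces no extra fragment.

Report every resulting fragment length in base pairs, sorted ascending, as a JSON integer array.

Scan for sites:
  LmaVI (AAGAG, off=5): starts [14, 29, 47, 55] → cuts [19, 34, 52, 60]
  PtaX (GTCCAGA, off=7): starts [5, 22, 39] → cuts [12, 29, 46]

Pooled cuts: [12, 19, 29, 34, 46, 52, 60]

Fragments:
  [0,12): 12 bp
  [12,19): 7 bp
  [19,29): 10 bp
  [29,34): 5 bp
  [34,46): 12 bp
  [46,52): 6 bp
  [52,60): 8 bp
  [60,61): 1 bp

[1,5,6,7,8,10,12,12]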